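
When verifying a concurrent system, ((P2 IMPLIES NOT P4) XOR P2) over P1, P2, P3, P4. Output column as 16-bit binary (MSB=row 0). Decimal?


Formula: ((P2 IMPLIES NOT P4) XOR P2) over P1, P2, P3, P4 (16 rows)
Evaluate each row (bits = P1,P2,P3,P4, MSB first):
  row 0 [0000]: ((0 IMPLIES NOT 0) XOR 0) -> 1
  row 1 [0001]: ((0 IMPLIES NOT 1) XOR 0) -> 1
  row 2 [0010]: ((0 IMPLIES NOT 0) XOR 0) -> 1
  row 3 [0011]: ((0 IMPLIES NOT 1) XOR 0) -> 1
  row 4 [0100]: ((1 IMPLIES NOT 0) XOR 1) -> 0
  row 5 [0101]: ((1 IMPLIES NOT 1) XOR 1) -> 1
  row 6 [0110]: ((1 IMPLIES NOT 0) XOR 1) -> 0
  row 7 [0111]: ((1 IMPLIES NOT 1) XOR 1) -> 1
  row 8 [1000]: ((0 IMPLIES NOT 0) XOR 0) -> 1
  row 9 [1001]: ((0 IMPLIES NOT 1) XOR 0) -> 1
  row 10 [1010]: ((0 IMPLIES NOT 0) XOR 0) -> 1
  row 11 [1011]: ((0 IMPLIES NOT 1) XOR 0) -> 1
  row 12 [1100]: ((1 IMPLIES NOT 0) XOR 1) -> 0
  row 13 [1101]: ((1 IMPLIES NOT 1) XOR 1) -> 1
  row 14 [1110]: ((1 IMPLIES NOT 0) XOR 1) -> 0
  row 15 [1111]: ((1 IMPLIES NOT 1) XOR 1) -> 1
Full result column, 4 rows per line (P1,P2 fixed per line; P3,P4 runs 00..11 left to right):
  rows 0-3 [P1,P2=00]: 1111  = hex F
  rows 4-7 [P1,P2=01]: 0101  = hex 5
  rows 8-11 [P1,P2=10]: 1111  = hex F
  rows 12-15 [P1,P2=11]: 0101  = hex 5
Output column (row 0 .. row 15) = 1111010111110101
Output column grouped in 4s = 1111 0101 1111 0101 = 0xF5F5
Convert to decimal digit by digit (value = value*16 + digit):
  F -> 15
  15*16 + 5 = 245
  245*16 + 15 (F) = 3935
  3935*16 + 5 = 62965
Decimal = 62965

62965


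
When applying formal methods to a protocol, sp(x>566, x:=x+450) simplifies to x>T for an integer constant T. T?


Formula: sp(P, x:=E) = exists old_x. (x = E[old_x/x]) AND P[old_x/x] (old_x is the value of x before the assignment; eliminate old_x by solving x = E[old_x/x] for old_x)
Step 1: Precondition P: x>566, i.e. old_x > 566
Step 2: Assignment gives x = old_x + 450, so old_x = x - 450
Step 3: Substitute into P: x - 450 > 566
Step 4: Simplify: x > 566+450 = 1016

1016


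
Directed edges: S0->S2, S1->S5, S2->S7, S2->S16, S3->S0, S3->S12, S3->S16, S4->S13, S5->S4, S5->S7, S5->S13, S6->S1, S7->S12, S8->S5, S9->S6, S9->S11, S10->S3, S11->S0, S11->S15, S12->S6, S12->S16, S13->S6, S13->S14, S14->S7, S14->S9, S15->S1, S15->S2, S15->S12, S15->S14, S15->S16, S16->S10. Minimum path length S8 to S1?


BFS layer-by-layer from S8:
  dist 0: {S8}
  dist 1: {S5}
  dist 2: {S4, S7, S13}
  dist 3: {S6, S12, S14}
  dist 4: {S1, S9, S16}
  -> S1 reached at distance 4
Shortest path length = 4

4


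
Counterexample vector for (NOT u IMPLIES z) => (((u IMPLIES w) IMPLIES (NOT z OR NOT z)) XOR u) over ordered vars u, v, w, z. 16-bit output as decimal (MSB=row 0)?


F1 = (NOT u IMPLIES z)
F2 = (((u IMPLIES w) IMPLIES (NOT z OR NOT z)) XOR u)
Counterexample to F1=>F2 is where F1=1 and F2=0.
Evaluate each row (bits = u,v,w,z, MSB first):
  row 0 [0000]: F1=0 F2=1 -> F1&~F2 -> 0
  row 1 [0001]: F1=1 F2=0 -> F1&~F2 -> 1
  row 2 [0010]: F1=0 F2=1 -> F1&~F2 -> 0
  row 3 [0011]: F1=1 F2=0 -> F1&~F2 -> 1
  row 4 [0100]: F1=0 F2=1 -> F1&~F2 -> 0
  row 5 [0101]: F1=1 F2=0 -> F1&~F2 -> 1
  row 6 [0110]: F1=0 F2=1 -> F1&~F2 -> 0
  row 7 [0111]: F1=1 F2=0 -> F1&~F2 -> 1
  row 8 [1000]: F1=1 F2=0 -> F1&~F2 -> 1
  row 9 [1001]: F1=1 F2=0 -> F1&~F2 -> 1
  row 10 [1010]: F1=1 F2=0 -> F1&~F2 -> 1
  row 11 [1011]: F1=1 F2=1 -> F1&~F2 -> 0
  row 12 [1100]: F1=1 F2=0 -> F1&~F2 -> 1
  row 13 [1101]: F1=1 F2=0 -> F1&~F2 -> 1
  row 14 [1110]: F1=1 F2=0 -> F1&~F2 -> 1
  row 15 [1111]: F1=1 F2=1 -> F1&~F2 -> 0
Full result column, 4 rows per line (u,v fixed per line; w,z runs 00..11 left to right):
  rows 0-3 [u,v=00]: 0101  = hex 5
  rows 4-7 [u,v=01]: 0101  = hex 5
  rows 8-11 [u,v=10]: 1110  = hex E
  rows 12-15 [u,v=11]: 1110  = hex E
Counterexample vector (row 0 .. row 15) = 0101010111101110
Output column grouped in 4s = 0101 0101 1110 1110 = 0x55EE
Convert to decimal digit by digit (value = value*16 + digit):
  5 -> 5
  5*16 + 5 = 85
  85*16 + 14 (E) = 1374
  1374*16 + 14 (E) = 21998
Decimal = 21998

21998


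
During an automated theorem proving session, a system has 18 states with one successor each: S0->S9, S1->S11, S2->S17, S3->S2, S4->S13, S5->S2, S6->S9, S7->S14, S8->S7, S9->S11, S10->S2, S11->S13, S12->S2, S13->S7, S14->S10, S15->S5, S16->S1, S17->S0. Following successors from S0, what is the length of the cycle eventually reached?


Trace from S0 until a state repeats:
  S0 -> S9 -> S11 -> S13 -> S7 -> S14 -> S10 -> S2 -> S17 -> S0
S0 first seen at step 0, revisited at step 9.
Cycle length = 9 - 0 = 9

9


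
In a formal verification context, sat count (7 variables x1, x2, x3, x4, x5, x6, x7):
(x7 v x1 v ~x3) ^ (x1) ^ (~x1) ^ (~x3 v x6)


CNF with 4 clauses over 7 vars (128 assignments).
An assignment satisfies CNF iff every clause has >=1 true literal.
Check each row (bits = x1,x2,x3,x4,x5,x6,x7; clause T/F shown):
  row 0 [0000000]: clauses=TFTT -> 0
  row 1 [0000001]: clauses=TFTT -> 0
  row 2 [0000010]: clauses=TFTT -> 0
  row 3 [0000011]: clauses=TFTT -> 0
  row 4 [0000100]: clauses=TFTT -> 0
  (every remaining row is evaluated the same way; all 128 results are listed next)
Full result column, 8 rows per line (x1,x2,x3,x4 fixed per line; x5,x6,x7 runs 000..111 left to right):
  rows 0-7 [x1,x2,x3,x4=0000]: 00000000  (ones: 0)
  rows 8-15 [x1,x2,x3,x4=0001]: 00000000  (ones: 0)
  rows 16-23 [x1,x2,x3,x4=0010]: 00000000  (ones: 0)
  rows 24-31 [x1,x2,x3,x4=0011]: 00000000  (ones: 0)
  rows 32-39 [x1,x2,x3,x4=0100]: 00000000  (ones: 0)
  rows 40-47 [x1,x2,x3,x4=0101]: 00000000  (ones: 0)
  rows 48-55 [x1,x2,x3,x4=0110]: 00000000  (ones: 0)
  rows 56-63 [x1,x2,x3,x4=0111]: 00000000  (ones: 0)
  rows 64-71 [x1,x2,x3,x4=1000]: 00000000  (ones: 0)
  rows 72-79 [x1,x2,x3,x4=1001]: 00000000  (ones: 0)
  rows 80-87 [x1,x2,x3,x4=1010]: 00000000  (ones: 0)
  rows 88-95 [x1,x2,x3,x4=1011]: 00000000  (ones: 0)
  rows 96-103 [x1,x2,x3,x4=1100]: 00000000  (ones: 0)
  rows 104-111 [x1,x2,x3,x4=1101]: 00000000  (ones: 0)
  rows 112-119 [x1,x2,x3,x4=1110]: 00000000  (ones: 0)
  rows 120-127 [x1,x2,x3,x4=1111]: 00000000  (ones: 0)
Satisfying assignments = 0+0+0+0+0+0+0+0+0+0+0+0+0+0+0+0 = 0

0


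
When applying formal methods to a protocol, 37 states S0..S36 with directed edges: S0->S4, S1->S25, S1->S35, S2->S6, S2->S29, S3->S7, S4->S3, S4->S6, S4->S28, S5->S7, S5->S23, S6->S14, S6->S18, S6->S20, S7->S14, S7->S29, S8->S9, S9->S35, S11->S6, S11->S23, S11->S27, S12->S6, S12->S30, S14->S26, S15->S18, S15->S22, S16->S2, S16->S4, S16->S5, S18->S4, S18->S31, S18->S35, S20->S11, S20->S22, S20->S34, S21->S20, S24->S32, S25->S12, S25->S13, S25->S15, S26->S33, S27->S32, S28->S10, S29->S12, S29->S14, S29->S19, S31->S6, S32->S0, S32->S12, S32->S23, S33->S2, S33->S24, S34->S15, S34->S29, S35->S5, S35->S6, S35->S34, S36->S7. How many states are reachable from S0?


BFS from S0:
  layer 0: {S0}
  layer 1: {S4}
  layer 2: {S3, S6, S28}
  layer 3: {S7, S10, S14, S18, S20}
  layer 4: {S11, S22, S26, S29, S31, S34, S35}
  layer 5: {S5, S12, S15, S19, S23, S27, S33}
  layer 6: {S2, S24, S30, S32}
Reachable set: {S0, S2, S3, S4, S5, S6, S7, S10, S11, S12, S14, S15, S18, S19, S20, S22, S23, S24, S26, S27, S28, S29, S30, S31, S32, S33, S34, S35}
Count = 28

28


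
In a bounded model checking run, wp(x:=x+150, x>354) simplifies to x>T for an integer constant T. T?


Formula: wp(x:=E, P) = P[E/x] (substitute E for x in postcondition)
Step 1: Postcondition: x>354
Step 2: Substitute x+150 for x: x+150>354
Step 3: Solve for x: x > 354-150 = 204

204


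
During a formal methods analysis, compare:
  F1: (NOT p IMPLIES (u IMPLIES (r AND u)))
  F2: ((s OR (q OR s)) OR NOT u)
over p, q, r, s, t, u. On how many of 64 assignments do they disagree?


F1 = (NOT p IMPLIES (u IMPLIES (r AND u)))
F2 = ((s OR (q OR s)) OR NOT u)
Evaluate both on each of 64 rows (bits = p,q,r,s,t,u):
  row 0 [000000]: F1=1 F2=1 -> 0
  row 1 [000001]: F1=0 F2=0 -> 0
  row 2 [000010]: F1=1 F2=1 -> 0
  row 3 [000011]: F1=0 F2=0 -> 0
  row 4 [000100]: F1=1 F2=1 -> 0
  (every remaining row is evaluated the same way; all 64 results are listed next)
Full result column, 8 rows per line (p,q,r fixed per line; s,t,u runs 000..111 left to right):
  rows 0-7 [p,q,r=000]: 00000101  (ones: 2)
  rows 8-15 [p,q,r=001]: 01010000  (ones: 2)
  rows 16-23 [p,q,r=010]: 01010101  (ones: 4)
  rows 24-31 [p,q,r=011]: 00000000  (ones: 0)
  rows 32-39 [p,q,r=100]: 01010000  (ones: 2)
  rows 40-47 [p,q,r=101]: 01010000  (ones: 2)
  rows 48-55 [p,q,r=110]: 00000000  (ones: 0)
  rows 56-63 [p,q,r=111]: 00000000  (ones: 0)
Disagreements = 2+2+4+0+2+2+0+0 = 12

12


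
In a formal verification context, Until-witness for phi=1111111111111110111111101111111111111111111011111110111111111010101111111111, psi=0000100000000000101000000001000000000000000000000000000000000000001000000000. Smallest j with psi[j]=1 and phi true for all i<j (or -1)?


(phi U psi) at 0: need smallest j with psi[j]=1 and phi[i]=1 for all i in [0,j).
Scan from step 0:
  step 0: phi=1, psi=0 -> continue
  step 1: phi=1, psi=0 -> continue
  step 2: phi=1, psi=0 -> continue
  step 3: phi=1, psi=0 -> continue
  step 4: psi=1 and phi held for [0,4) -> witness found
Witness step = 4

4


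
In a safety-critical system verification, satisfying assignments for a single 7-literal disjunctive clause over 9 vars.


Step 1: Total=2^9=512
Step 2: Unsat when all 7 false: 2^2=4
Step 3: Sat=512-4=508

508


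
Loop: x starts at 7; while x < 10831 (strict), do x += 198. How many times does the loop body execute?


Step 1: x goes from 7 toward 10831 by 198; the body runs while x<10831, so iterations = ceil((bound-start)/step)
Step 2: Distance=10824
Step 3: ceil(10824/198)=55

55


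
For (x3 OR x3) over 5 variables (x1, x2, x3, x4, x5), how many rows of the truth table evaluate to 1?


Formula: (x3 OR x3) over 5 vars (32 rows)
Evaluate each row (x1, x2, x3, x4, x5 as bits, MSB first):
  row 0 [00000]: (0 OR 0) -> 0
  row 1 [00001]: (0 OR 0) -> 0
  row 2 [00010]: (0 OR 0) -> 0
  row 3 [00011]: (0 OR 0) -> 0
  row 4 [00100]: (1 OR 1) -> 1
  row 5 [00101]: (1 OR 1) -> 1
  row 6 [00110]: (1 OR 1) -> 1
  row 7 [00111]: (1 OR 1) -> 1
  row 8 [01000]: (0 OR 0) -> 0
  row 9 [01001]: (0 OR 0) -> 0
  row 10 [01010]: (0 OR 0) -> 0
  row 11 [01011]: (0 OR 0) -> 0
  row 12 [01100]: (1 OR 1) -> 1
  row 13 [01101]: (1 OR 1) -> 1
  row 14 [01110]: (1 OR 1) -> 1
  row 15 [01111]: (1 OR 1) -> 1
  row 16 [10000]: (0 OR 0) -> 0
  row 17 [10001]: (0 OR 0) -> 0
  row 18 [10010]: (0 OR 0) -> 0
  row 19 [10011]: (0 OR 0) -> 0
  row 20 [10100]: (1 OR 1) -> 1
  row 21 [10101]: (1 OR 1) -> 1
  row 22 [10110]: (1 OR 1) -> 1
  row 23 [10111]: (1 OR 1) -> 1
  row 24 [11000]: (0 OR 0) -> 0
  row 25 [11001]: (0 OR 0) -> 0
  row 26 [11010]: (0 OR 0) -> 0
  row 27 [11011]: (0 OR 0) -> 0
  row 28 [11100]: (1 OR 1) -> 1
  row 29 [11101]: (1 OR 1) -> 1
  row 30 [11110]: (1 OR 1) -> 1
  row 31 [11111]: (1 OR 1) -> 1
Full result column, 8 rows per line (x1,x2 fixed per line; x3,x4,x5 runs 000..111 left to right):
  rows 0-7 [x1,x2=00]: 00001111  (ones: 4)
  rows 8-15 [x1,x2=01]: 00001111  (ones: 4)
  rows 16-23 [x1,x2=10]: 00001111  (ones: 4)
  rows 24-31 [x1,x2=11]: 00001111  (ones: 4)
Count of 1-rows = 4+4+4+4 = 16

16


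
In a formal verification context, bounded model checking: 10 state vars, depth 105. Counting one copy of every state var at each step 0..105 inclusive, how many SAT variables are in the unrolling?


BMC unrolls to depth k, creating one copy of each state var for steps 0..k.
Step count = 105 + 1 = 106 (steps 0 through 105)
Vars per step = 10
Total = 10 * 106 = 1060

1060


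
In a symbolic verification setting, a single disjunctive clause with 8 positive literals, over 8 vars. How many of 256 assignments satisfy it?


Step 1: Total=2^8=256
Step 2: Unsat when all 8 false: 2^0=1
Step 3: Sat=256-1=255

255


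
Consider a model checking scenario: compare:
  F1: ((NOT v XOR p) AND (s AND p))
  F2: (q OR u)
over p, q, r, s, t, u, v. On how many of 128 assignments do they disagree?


F1 = ((NOT v XOR p) AND (s AND p))
F2 = (q OR u)
Evaluate both on each of 128 rows (bits = p,q,r,s,t,u,v):
  row 0 [0000000]: F1=0 F2=0 -> 0
  row 1 [0000001]: F1=0 F2=0 -> 0
  row 2 [0000010]: F1=0 F2=1 (differ) -> 1
  row 3 [0000011]: F1=0 F2=1 (differ) -> 1
  row 4 [0000100]: F1=0 F2=0 -> 0
  (every remaining row is evaluated the same way; all 128 results are listed next)
Full result column, 8 rows per line (p,q,r,s fixed per line; t,u,v runs 000..111 left to right):
  rows 0-7 [p,q,r,s=0000]: 00110011  (ones: 4)
  rows 8-15 [p,q,r,s=0001]: 00110011  (ones: 4)
  rows 16-23 [p,q,r,s=0010]: 00110011  (ones: 4)
  rows 24-31 [p,q,r,s=0011]: 00110011  (ones: 4)
  rows 32-39 [p,q,r,s=0100]: 11111111  (ones: 8)
  rows 40-47 [p,q,r,s=0101]: 11111111  (ones: 8)
  rows 48-55 [p,q,r,s=0110]: 11111111  (ones: 8)
  rows 56-63 [p,q,r,s=0111]: 11111111  (ones: 8)
  rows 64-71 [p,q,r,s=1000]: 00110011  (ones: 4)
  rows 72-79 [p,q,r,s=1001]: 01100110  (ones: 4)
  rows 80-87 [p,q,r,s=1010]: 00110011  (ones: 4)
  rows 88-95 [p,q,r,s=1011]: 01100110  (ones: 4)
  rows 96-103 [p,q,r,s=1100]: 11111111  (ones: 8)
  rows 104-111 [p,q,r,s=1101]: 10101010  (ones: 4)
  rows 112-119 [p,q,r,s=1110]: 11111111  (ones: 8)
  rows 120-127 [p,q,r,s=1111]: 10101010  (ones: 4)
Disagreements = 4+4+4+4+8+8+8+8+4+4+4+4+8+4+8+4 = 88

88


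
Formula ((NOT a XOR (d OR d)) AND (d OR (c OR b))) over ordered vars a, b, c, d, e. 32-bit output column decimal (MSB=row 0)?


Formula: ((NOT a XOR (d OR d)) AND (d OR (c OR b))) over a, b, c, d, e (32 rows)
Evaluate each row (bits = a,b,c,d,e, MSB first):
  row 0 [00000]: ((NOT 0 XOR (0 OR 0)) AND (0 OR (0 OR 0))) -> 0
  row 1 [00001]: ((NOT 0 XOR (0 OR 0)) AND (0 OR (0 OR 0))) -> 0
  row 2 [00010]: ((NOT 0 XOR (1 OR 1)) AND (1 OR (0 OR 0))) -> 0
  row 3 [00011]: ((NOT 0 XOR (1 OR 1)) AND (1 OR (0 OR 0))) -> 0
  row 4 [00100]: ((NOT 0 XOR (0 OR 0)) AND (0 OR (1 OR 0))) -> 1
  row 5 [00101]: ((NOT 0 XOR (0 OR 0)) AND (0 OR (1 OR 0))) -> 1
  row 6 [00110]: ((NOT 0 XOR (1 OR 1)) AND (1 OR (1 OR 0))) -> 0
  row 7 [00111]: ((NOT 0 XOR (1 OR 1)) AND (1 OR (1 OR 0))) -> 0
  row 8 [01000]: ((NOT 0 XOR (0 OR 0)) AND (0 OR (0 OR 1))) -> 1
  row 9 [01001]: ((NOT 0 XOR (0 OR 0)) AND (0 OR (0 OR 1))) -> 1
  row 10 [01010]: ((NOT 0 XOR (1 OR 1)) AND (1 OR (0 OR 1))) -> 0
  row 11 [01011]: ((NOT 0 XOR (1 OR 1)) AND (1 OR (0 OR 1))) -> 0
  row 12 [01100]: ((NOT 0 XOR (0 OR 0)) AND (0 OR (1 OR 1))) -> 1
  row 13 [01101]: ((NOT 0 XOR (0 OR 0)) AND (0 OR (1 OR 1))) -> 1
  row 14 [01110]: ((NOT 0 XOR (1 OR 1)) AND (1 OR (1 OR 1))) -> 0
  row 15 [01111]: ((NOT 0 XOR (1 OR 1)) AND (1 OR (1 OR 1))) -> 0
  row 16 [10000]: ((NOT 1 XOR (0 OR 0)) AND (0 OR (0 OR 0))) -> 0
  row 17 [10001]: ((NOT 1 XOR (0 OR 0)) AND (0 OR (0 OR 0))) -> 0
  row 18 [10010]: ((NOT 1 XOR (1 OR 1)) AND (1 OR (0 OR 0))) -> 1
  row 19 [10011]: ((NOT 1 XOR (1 OR 1)) AND (1 OR (0 OR 0))) -> 1
  row 20 [10100]: ((NOT 1 XOR (0 OR 0)) AND (0 OR (1 OR 0))) -> 0
  row 21 [10101]: ((NOT 1 XOR (0 OR 0)) AND (0 OR (1 OR 0))) -> 0
  row 22 [10110]: ((NOT 1 XOR (1 OR 1)) AND (1 OR (1 OR 0))) -> 1
  row 23 [10111]: ((NOT 1 XOR (1 OR 1)) AND (1 OR (1 OR 0))) -> 1
  row 24 [11000]: ((NOT 1 XOR (0 OR 0)) AND (0 OR (0 OR 1))) -> 0
  row 25 [11001]: ((NOT 1 XOR (0 OR 0)) AND (0 OR (0 OR 1))) -> 0
  row 26 [11010]: ((NOT 1 XOR (1 OR 1)) AND (1 OR (0 OR 1))) -> 1
  row 27 [11011]: ((NOT 1 XOR (1 OR 1)) AND (1 OR (0 OR 1))) -> 1
  row 28 [11100]: ((NOT 1 XOR (0 OR 0)) AND (0 OR (1 OR 1))) -> 0
  row 29 [11101]: ((NOT 1 XOR (0 OR 0)) AND (0 OR (1 OR 1))) -> 0
  row 30 [11110]: ((NOT 1 XOR (1 OR 1)) AND (1 OR (1 OR 1))) -> 1
  row 31 [11111]: ((NOT 1 XOR (1 OR 1)) AND (1 OR (1 OR 1))) -> 1
Full result column, 4 rows per line (a,b,c fixed per line; d,e runs 00..11 left to right):
  rows 0-3 [a,b,c=000]: 0000  = hex 0
  rows 4-7 [a,b,c=001]: 1100  = hex C
  rows 8-11 [a,b,c=010]: 1100  = hex C
  rows 12-15 [a,b,c=011]: 1100  = hex C
  rows 16-19 [a,b,c=100]: 0011  = hex 3
  rows 20-23 [a,b,c=101]: 0011  = hex 3
  rows 24-27 [a,b,c=110]: 0011  = hex 3
  rows 28-31 [a,b,c=111]: 0011  = hex 3
Output column (row 0 .. row 31) = 00001100110011000011001100110011
Output column grouped in 4s = 0000 1100 1100 1100 0011 0011 0011 0011 = 0x0CCC3333
Convert to decimal digit by digit (value = value*16 + digit):
  0 -> 0
  0*16 + 12 (C) = 12
  12*16 + 12 (C) = 204
  204*16 + 12 (C) = 3276
  3276*16 + 3 = 52419
  52419*16 + 3 = 838707
  838707*16 + 3 = 13419315
  13419315*16 + 3 = 214709043
Decimal = 214709043

214709043


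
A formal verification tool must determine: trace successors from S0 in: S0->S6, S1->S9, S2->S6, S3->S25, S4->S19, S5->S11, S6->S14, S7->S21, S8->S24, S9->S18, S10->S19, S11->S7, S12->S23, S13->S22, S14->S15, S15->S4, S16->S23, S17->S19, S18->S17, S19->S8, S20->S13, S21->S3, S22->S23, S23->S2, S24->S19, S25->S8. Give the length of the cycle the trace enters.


Trace from S0 until a state repeats:
  S0 -> S6 -> S14 -> S15 -> S4 -> S19 -> S8 -> S24 -> S19
S19 first seen at step 5, revisited at step 8.
Cycle length = 8 - 5 = 3

3


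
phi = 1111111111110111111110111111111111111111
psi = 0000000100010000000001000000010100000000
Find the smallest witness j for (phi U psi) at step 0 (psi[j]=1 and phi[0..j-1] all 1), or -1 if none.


(phi U psi) at 0: need smallest j with psi[j]=1 and phi[i]=1 for all i in [0,j).
Scan from step 0:
  step 0: phi=1, psi=0 -> continue
  step 1: phi=1, psi=0 -> continue
  step 2: phi=1, psi=0 -> continue
  step 3: phi=1, psi=0 -> continue
  step 7: psi=1 and phi held for [0,7) -> witness found
Witness step = 7

7


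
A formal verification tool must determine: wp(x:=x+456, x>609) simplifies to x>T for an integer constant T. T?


Formula: wp(x:=E, P) = P[E/x] (substitute E for x in postcondition)
Step 1: Postcondition: x>609
Step 2: Substitute x+456 for x: x+456>609
Step 3: Solve for x: x > 609-456 = 153

153


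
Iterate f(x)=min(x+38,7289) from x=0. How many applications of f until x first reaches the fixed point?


Step 1: x=0, cap=7289, increment=38
Step 2: x grows by 38 each step until capped at 7289; fixed point is x=7289
Step 3: iterations = ceil(7289/38) = 192

192


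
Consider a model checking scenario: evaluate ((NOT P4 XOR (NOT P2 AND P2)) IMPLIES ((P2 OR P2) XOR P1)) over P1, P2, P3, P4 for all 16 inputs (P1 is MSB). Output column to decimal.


Formula: ((NOT P4 XOR (NOT P2 AND P2)) IMPLIES ((P2 OR P2) XOR P1)) over P1, P2, P3, P4 (16 rows)
Evaluate each row (bits = P1,P2,P3,P4, MSB first):
  row 0 [0000]: ((NOT 0 XOR (NOT 0 AND 0)) IMPLIES ((0 OR 0) XOR 0)) -> 0
  row 1 [0001]: ((NOT 1 XOR (NOT 0 AND 0)) IMPLIES ((0 OR 0) XOR 0)) -> 1
  row 2 [0010]: ((NOT 0 XOR (NOT 0 AND 0)) IMPLIES ((0 OR 0) XOR 0)) -> 0
  row 3 [0011]: ((NOT 1 XOR (NOT 0 AND 0)) IMPLIES ((0 OR 0) XOR 0)) -> 1
  row 4 [0100]: ((NOT 0 XOR (NOT 1 AND 1)) IMPLIES ((1 OR 1) XOR 0)) -> 1
  row 5 [0101]: ((NOT 1 XOR (NOT 1 AND 1)) IMPLIES ((1 OR 1) XOR 0)) -> 1
  row 6 [0110]: ((NOT 0 XOR (NOT 1 AND 1)) IMPLIES ((1 OR 1) XOR 0)) -> 1
  row 7 [0111]: ((NOT 1 XOR (NOT 1 AND 1)) IMPLIES ((1 OR 1) XOR 0)) -> 1
  row 8 [1000]: ((NOT 0 XOR (NOT 0 AND 0)) IMPLIES ((0 OR 0) XOR 1)) -> 1
  row 9 [1001]: ((NOT 1 XOR (NOT 0 AND 0)) IMPLIES ((0 OR 0) XOR 1)) -> 1
  row 10 [1010]: ((NOT 0 XOR (NOT 0 AND 0)) IMPLIES ((0 OR 0) XOR 1)) -> 1
  row 11 [1011]: ((NOT 1 XOR (NOT 0 AND 0)) IMPLIES ((0 OR 0) XOR 1)) -> 1
  row 12 [1100]: ((NOT 0 XOR (NOT 1 AND 1)) IMPLIES ((1 OR 1) XOR 1)) -> 0
  row 13 [1101]: ((NOT 1 XOR (NOT 1 AND 1)) IMPLIES ((1 OR 1) XOR 1)) -> 1
  row 14 [1110]: ((NOT 0 XOR (NOT 1 AND 1)) IMPLIES ((1 OR 1) XOR 1)) -> 0
  row 15 [1111]: ((NOT 1 XOR (NOT 1 AND 1)) IMPLIES ((1 OR 1) XOR 1)) -> 1
Full result column, 4 rows per line (P1,P2 fixed per line; P3,P4 runs 00..11 left to right):
  rows 0-3 [P1,P2=00]: 0101  = hex 5
  rows 4-7 [P1,P2=01]: 1111  = hex F
  rows 8-11 [P1,P2=10]: 1111  = hex F
  rows 12-15 [P1,P2=11]: 0101  = hex 5
Output column (row 0 .. row 15) = 0101111111110101
Output column grouped in 4s = 0101 1111 1111 0101 = 0x5FF5
Convert to decimal digit by digit (value = value*16 + digit):
  5 -> 5
  5*16 + 15 (F) = 95
  95*16 + 15 (F) = 1535
  1535*16 + 5 = 24565
Decimal = 24565

24565


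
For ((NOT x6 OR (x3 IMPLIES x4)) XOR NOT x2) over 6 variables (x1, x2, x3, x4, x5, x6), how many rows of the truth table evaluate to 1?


Formula: ((NOT x6 OR (x3 IMPLIES x4)) XOR NOT x2) over 6 vars (64 rows)
Evaluate each row (x1, x2, x3, x4, x5, x6 as bits, MSB first):
  row 0 [000000]: ((NOT 0 OR (0 IMPLIES 0)) XOR NOT 0) -> 0
  row 1 [000001]: ((NOT 1 OR (0 IMPLIES 0)) XOR NOT 0) -> 0
  row 2 [000010]: ((NOT 0 OR (0 IMPLIES 0)) XOR NOT 0) -> 0
  row 3 [000011]: ((NOT 1 OR (0 IMPLIES 0)) XOR NOT 0) -> 0
  row 4 [000100]: ((NOT 0 OR (0 IMPLIES 1)) XOR NOT 0) -> 0
  (every remaining row is evaluated the same way; all 64 results are listed next)
Full result column, 8 rows per line (x1,x2,x3 fixed per line; x4,x5,x6 runs 000..111 left to right):
  rows 0-7 [x1,x2,x3=000]: 00000000  (ones: 0)
  rows 8-15 [x1,x2,x3=001]: 01010000  (ones: 2)
  rows 16-23 [x1,x2,x3=010]: 11111111  (ones: 8)
  rows 24-31 [x1,x2,x3=011]: 10101111  (ones: 6)
  rows 32-39 [x1,x2,x3=100]: 00000000  (ones: 0)
  rows 40-47 [x1,x2,x3=101]: 01010000  (ones: 2)
  rows 48-55 [x1,x2,x3=110]: 11111111  (ones: 8)
  rows 56-63 [x1,x2,x3=111]: 10101111  (ones: 6)
Count of 1-rows = 0+2+8+6+0+2+8+6 = 32

32


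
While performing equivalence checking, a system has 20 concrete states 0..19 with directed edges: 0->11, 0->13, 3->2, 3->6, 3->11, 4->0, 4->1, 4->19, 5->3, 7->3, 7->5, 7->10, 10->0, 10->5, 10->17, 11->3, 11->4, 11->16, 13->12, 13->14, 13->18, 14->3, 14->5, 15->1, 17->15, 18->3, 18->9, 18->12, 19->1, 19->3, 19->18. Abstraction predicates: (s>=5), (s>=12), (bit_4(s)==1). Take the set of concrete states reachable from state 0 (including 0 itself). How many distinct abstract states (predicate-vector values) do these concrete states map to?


BFS from 0:
Concrete reachable: {0, 1, 2, 3, 4, 5, 6, 9, 11, 12, 13, 14, 16, 18, 19}
Abstract via predicates (s>=5), (s>=12), (bit_4(s)==1):
  (0,0,0) <- {0, 1, 2, 3, 4}
  (1,0,0) <- {5, 6, 9, 11}
  (1,1,0) <- {12, 13, 14}
  (1,1,1) <- {16, 18, 19}
Distinct abstract states = 4

4


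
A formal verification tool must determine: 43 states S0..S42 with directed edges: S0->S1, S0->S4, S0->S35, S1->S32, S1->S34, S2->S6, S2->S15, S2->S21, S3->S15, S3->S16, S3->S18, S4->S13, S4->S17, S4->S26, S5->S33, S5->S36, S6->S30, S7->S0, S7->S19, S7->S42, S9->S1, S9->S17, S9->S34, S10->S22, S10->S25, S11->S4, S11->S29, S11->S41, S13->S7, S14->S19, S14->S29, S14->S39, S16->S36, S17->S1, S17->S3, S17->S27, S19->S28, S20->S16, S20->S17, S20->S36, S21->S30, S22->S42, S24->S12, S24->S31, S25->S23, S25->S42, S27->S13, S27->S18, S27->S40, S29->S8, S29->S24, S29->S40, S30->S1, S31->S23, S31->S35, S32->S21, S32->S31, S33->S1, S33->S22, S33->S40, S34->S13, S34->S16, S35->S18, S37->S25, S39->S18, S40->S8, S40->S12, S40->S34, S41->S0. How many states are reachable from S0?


BFS from S0:
  layer 0: {S0}
  layer 1: {S1, S4, S35}
  layer 2: {S13, S17, S18, S26, S32, S34}
  layer 3: {S3, S7, S16, S21, S27, S31}
  layer 4: {S15, S19, S23, S30, S36, S40, S42}
  layer 5: {S8, S12, S28}
Reachable set: {S0, S1, S3, S4, S7, S8, S12, S13, S15, S16, S17, S18, S19, S21, S23, S26, S27, S28, S30, S31, S32, S34, S35, S36, S40, S42}
Count = 26

26


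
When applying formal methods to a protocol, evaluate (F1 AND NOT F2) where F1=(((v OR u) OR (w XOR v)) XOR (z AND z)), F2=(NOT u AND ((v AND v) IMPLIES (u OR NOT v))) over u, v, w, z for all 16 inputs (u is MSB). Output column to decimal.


F1 = (((v OR u) OR (w XOR v)) XOR (z AND z))
F2 = (NOT u AND ((v AND v) IMPLIES (u OR NOT v)))
Counterexample to F1=>F2 is where F1=1 and F2=0.
Evaluate each row (bits = u,v,w,z, MSB first):
  row 0 [0000]: F1=0 F2=1 -> F1&~F2 -> 0
  row 1 [0001]: F1=1 F2=1 -> F1&~F2 -> 0
  row 2 [0010]: F1=1 F2=1 -> F1&~F2 -> 0
  row 3 [0011]: F1=0 F2=1 -> F1&~F2 -> 0
  row 4 [0100]: F1=1 F2=0 -> F1&~F2 -> 1
  row 5 [0101]: F1=0 F2=0 -> F1&~F2 -> 0
  row 6 [0110]: F1=1 F2=0 -> F1&~F2 -> 1
  row 7 [0111]: F1=0 F2=0 -> F1&~F2 -> 0
  row 8 [1000]: F1=1 F2=0 -> F1&~F2 -> 1
  row 9 [1001]: F1=0 F2=0 -> F1&~F2 -> 0
  row 10 [1010]: F1=1 F2=0 -> F1&~F2 -> 1
  row 11 [1011]: F1=0 F2=0 -> F1&~F2 -> 0
  row 12 [1100]: F1=1 F2=0 -> F1&~F2 -> 1
  row 13 [1101]: F1=0 F2=0 -> F1&~F2 -> 0
  row 14 [1110]: F1=1 F2=0 -> F1&~F2 -> 1
  row 15 [1111]: F1=0 F2=0 -> F1&~F2 -> 0
Full result column, 4 rows per line (u,v fixed per line; w,z runs 00..11 left to right):
  rows 0-3 [u,v=00]: 0000  = hex 0
  rows 4-7 [u,v=01]: 1010  = hex A
  rows 8-11 [u,v=10]: 1010  = hex A
  rows 12-15 [u,v=11]: 1010  = hex A
Counterexample vector (row 0 .. row 15) = 0000101010101010
Output column grouped in 4s = 0000 1010 1010 1010 = 0x0AAA
Convert to decimal digit by digit (value = value*16 + digit):
  0 -> 0
  0*16 + 10 (A) = 10
  10*16 + 10 (A) = 170
  170*16 + 10 (A) = 2730
Decimal = 2730

2730


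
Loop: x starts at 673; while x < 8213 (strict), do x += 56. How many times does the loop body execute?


Step 1: x goes from 673 toward 8213 by 56; the body runs while x<8213, so iterations = ceil((bound-start)/step)
Step 2: Distance=7540
Step 3: ceil(7540/56)=135

135


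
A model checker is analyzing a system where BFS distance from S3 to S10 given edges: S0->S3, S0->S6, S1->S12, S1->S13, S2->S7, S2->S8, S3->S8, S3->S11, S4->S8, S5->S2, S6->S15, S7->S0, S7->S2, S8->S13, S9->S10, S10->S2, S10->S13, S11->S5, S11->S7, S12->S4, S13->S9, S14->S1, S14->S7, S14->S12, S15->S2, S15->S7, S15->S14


BFS layer-by-layer from S3:
  dist 0: {S3}
  dist 1: {S8, S11}
  dist 2: {S5, S7, S13}
  dist 3: {S0, S2, S9}
  dist 4: {S6, S10}
  -> S10 reached at distance 4
Shortest path length = 4

4


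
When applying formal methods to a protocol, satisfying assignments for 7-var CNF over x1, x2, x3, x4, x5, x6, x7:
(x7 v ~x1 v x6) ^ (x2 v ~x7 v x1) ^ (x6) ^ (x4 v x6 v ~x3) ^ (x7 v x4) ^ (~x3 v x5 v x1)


CNF with 6 clauses over 7 vars (128 assignments).
An assignment satisfies CNF iff every clause has >=1 true literal.
Check each row (bits = x1,x2,x3,x4,x5,x6,x7; clause T/F shown):
  row 0 [0000000]: clauses=TTFTFT -> 0
  row 1 [0000001]: clauses=TFFTTT -> 0
  row 2 [0000010]: clauses=TTTTFT -> 0
  row 3 [0000011]: clauses=TFTTTT -> 0
  row 4 [0000100]: clauses=TTFTFT -> 0
  (every remaining row is evaluated the same way; all 128 results are listed next)
Full result column, 8 rows per line (x1,x2,x3,x4 fixed per line; x5,x6,x7 runs 000..111 left to right):
  rows 0-7 [x1,x2,x3,x4=0000]: 00000000  (ones: 0)
  rows 8-15 [x1,x2,x3,x4=0001]: 00100010  (ones: 2)
  rows 16-23 [x1,x2,x3,x4=0010]: 00000000  (ones: 0)
  rows 24-31 [x1,x2,x3,x4=0011]: 00000010  (ones: 1)
  rows 32-39 [x1,x2,x3,x4=0100]: 00010001  (ones: 2)
  rows 40-47 [x1,x2,x3,x4=0101]: 00110011  (ones: 4)
  rows 48-55 [x1,x2,x3,x4=0110]: 00000001  (ones: 1)
  rows 56-63 [x1,x2,x3,x4=0111]: 00000011  (ones: 2)
  rows 64-71 [x1,x2,x3,x4=1000]: 00010001  (ones: 2)
  rows 72-79 [x1,x2,x3,x4=1001]: 00110011  (ones: 4)
  rows 80-87 [x1,x2,x3,x4=1010]: 00010001  (ones: 2)
  rows 88-95 [x1,x2,x3,x4=1011]: 00110011  (ones: 4)
  rows 96-103 [x1,x2,x3,x4=1100]: 00010001  (ones: 2)
  rows 104-111 [x1,x2,x3,x4=1101]: 00110011  (ones: 4)
  rows 112-119 [x1,x2,x3,x4=1110]: 00010001  (ones: 2)
  rows 120-127 [x1,x2,x3,x4=1111]: 00110011  (ones: 4)
Satisfying assignments = 0+2+0+1+2+4+1+2+2+4+2+4+2+4+2+4 = 36

36


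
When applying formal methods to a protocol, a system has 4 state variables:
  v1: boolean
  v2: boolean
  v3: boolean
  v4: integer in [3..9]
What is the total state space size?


State space = product of domain sizes of all variables.
Domain sizes:
  v1 (boolean): 2
  v2 (boolean): 2
  v3 (boolean): 2
  v4 (integer in [3..9]): 7
Product = 2 * 2 * 2 * 7 = 56

56


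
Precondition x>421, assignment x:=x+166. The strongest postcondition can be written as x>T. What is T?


Formula: sp(P, x:=E) = exists old_x. (x = E[old_x/x]) AND P[old_x/x] (old_x is the value of x before the assignment; eliminate old_x by solving x = E[old_x/x] for old_x)
Step 1: Precondition P: x>421, i.e. old_x > 421
Step 2: Assignment gives x = old_x + 166, so old_x = x - 166
Step 3: Substitute into P: x - 166 > 421
Step 4: Simplify: x > 421+166 = 587

587


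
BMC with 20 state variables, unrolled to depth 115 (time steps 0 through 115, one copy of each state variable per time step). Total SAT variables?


BMC unrolls to depth k, creating one copy of each state var for steps 0..k.
Step count = 115 + 1 = 116 (steps 0 through 115)
Vars per step = 20
Total = 20 * 116 = 2320

2320


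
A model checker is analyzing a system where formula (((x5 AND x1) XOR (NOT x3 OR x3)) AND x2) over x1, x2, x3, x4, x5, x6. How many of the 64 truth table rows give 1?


Formula: (((x5 AND x1) XOR (NOT x3 OR x3)) AND x2) over 6 vars (64 rows)
Evaluate each row (x1, x2, x3, x4, x5, x6 as bits, MSB first):
  row 0 [000000]: (((0 AND 0) XOR (NOT 0 OR 0)) AND 0) -> 0
  row 1 [000001]: (((0 AND 0) XOR (NOT 0 OR 0)) AND 0) -> 0
  row 2 [000010]: (((1 AND 0) XOR (NOT 0 OR 0)) AND 0) -> 0
  row 3 [000011]: (((1 AND 0) XOR (NOT 0 OR 0)) AND 0) -> 0
  row 4 [000100]: (((0 AND 0) XOR (NOT 0 OR 0)) AND 0) -> 0
  (every remaining row is evaluated the same way; all 64 results are listed next)
Full result column, 8 rows per line (x1,x2,x3 fixed per line; x4,x5,x6 runs 000..111 left to right):
  rows 0-7 [x1,x2,x3=000]: 00000000  (ones: 0)
  rows 8-15 [x1,x2,x3=001]: 00000000  (ones: 0)
  rows 16-23 [x1,x2,x3=010]: 11111111  (ones: 8)
  rows 24-31 [x1,x2,x3=011]: 11111111  (ones: 8)
  rows 32-39 [x1,x2,x3=100]: 00000000  (ones: 0)
  rows 40-47 [x1,x2,x3=101]: 00000000  (ones: 0)
  rows 48-55 [x1,x2,x3=110]: 11001100  (ones: 4)
  rows 56-63 [x1,x2,x3=111]: 11001100  (ones: 4)
Count of 1-rows = 0+0+8+8+0+0+4+4 = 24

24


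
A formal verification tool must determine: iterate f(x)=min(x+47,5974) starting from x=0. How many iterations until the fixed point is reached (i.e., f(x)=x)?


Step 1: x=0, cap=5974, increment=47
Step 2: x grows by 47 each step until capped at 5974; fixed point is x=5974
Step 3: iterations = ceil(5974/47) = 128

128


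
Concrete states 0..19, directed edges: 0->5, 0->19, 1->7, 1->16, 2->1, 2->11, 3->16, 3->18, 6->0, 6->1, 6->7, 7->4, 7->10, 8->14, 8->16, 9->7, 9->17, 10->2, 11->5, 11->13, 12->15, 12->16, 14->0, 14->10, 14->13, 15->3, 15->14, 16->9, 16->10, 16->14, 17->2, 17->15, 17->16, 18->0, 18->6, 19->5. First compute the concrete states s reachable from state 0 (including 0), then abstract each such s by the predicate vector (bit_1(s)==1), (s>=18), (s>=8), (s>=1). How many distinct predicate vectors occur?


BFS from 0:
Concrete reachable: {0, 5, 19}
Abstract via predicates (bit_1(s)==1), (s>=18), (s>=8), (s>=1):
  (0,0,0,0) <- {0}
  (0,0,0,1) <- {5}
  (1,1,1,1) <- {19}
Distinct abstract states = 3

3


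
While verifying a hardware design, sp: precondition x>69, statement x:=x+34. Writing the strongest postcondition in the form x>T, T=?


Formula: sp(P, x:=E) = exists old_x. (x = E[old_x/x]) AND P[old_x/x] (old_x is the value of x before the assignment; eliminate old_x by solving x = E[old_x/x] for old_x)
Step 1: Precondition P: x>69, i.e. old_x > 69
Step 2: Assignment gives x = old_x + 34, so old_x = x - 34
Step 3: Substitute into P: x - 34 > 69
Step 4: Simplify: x > 69+34 = 103

103


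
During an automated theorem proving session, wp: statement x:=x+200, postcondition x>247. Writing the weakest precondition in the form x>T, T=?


Formula: wp(x:=E, P) = P[E/x] (substitute E for x in postcondition)
Step 1: Postcondition: x>247
Step 2: Substitute x+200 for x: x+200>247
Step 3: Solve for x: x > 247-200 = 47

47


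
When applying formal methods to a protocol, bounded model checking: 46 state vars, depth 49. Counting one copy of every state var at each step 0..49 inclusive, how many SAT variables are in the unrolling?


BMC unrolls to depth k, creating one copy of each state var for steps 0..k.
Step count = 49 + 1 = 50 (steps 0 through 49)
Vars per step = 46
Total = 46 * 50 = 2300

2300


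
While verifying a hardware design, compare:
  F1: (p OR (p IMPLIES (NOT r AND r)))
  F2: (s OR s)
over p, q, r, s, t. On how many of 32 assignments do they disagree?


F1 = (p OR (p IMPLIES (NOT r AND r)))
F2 = (s OR s)
Evaluate both on each of 32 rows (bits = p,q,r,s,t):
  row 0 [00000]: F1=1 F2=0 (differ) -> 1
  row 1 [00001]: F1=1 F2=0 (differ) -> 1
  row 2 [00010]: F1=1 F2=1 -> 0
  row 3 [00011]: F1=1 F2=1 -> 0
  row 4 [00100]: F1=1 F2=0 (differ) -> 1
  row 5 [00101]: F1=1 F2=0 (differ) -> 1
  row 6 [00110]: F1=1 F2=1 -> 0
  row 7 [00111]: F1=1 F2=1 -> 0
  row 8 [01000]: F1=1 F2=0 (differ) -> 1
  row 9 [01001]: F1=1 F2=0 (differ) -> 1
  row 10 [01010]: F1=1 F2=1 -> 0
  row 11 [01011]: F1=1 F2=1 -> 0
  row 12 [01100]: F1=1 F2=0 (differ) -> 1
  row 13 [01101]: F1=1 F2=0 (differ) -> 1
  row 14 [01110]: F1=1 F2=1 -> 0
  row 15 [01111]: F1=1 F2=1 -> 0
  row 16 [10000]: F1=1 F2=0 (differ) -> 1
  row 17 [10001]: F1=1 F2=0 (differ) -> 1
  row 18 [10010]: F1=1 F2=1 -> 0
  row 19 [10011]: F1=1 F2=1 -> 0
  row 20 [10100]: F1=1 F2=0 (differ) -> 1
  row 21 [10101]: F1=1 F2=0 (differ) -> 1
  row 22 [10110]: F1=1 F2=1 -> 0
  row 23 [10111]: F1=1 F2=1 -> 0
  row 24 [11000]: F1=1 F2=0 (differ) -> 1
  row 25 [11001]: F1=1 F2=0 (differ) -> 1
  row 26 [11010]: F1=1 F2=1 -> 0
  row 27 [11011]: F1=1 F2=1 -> 0
  row 28 [11100]: F1=1 F2=0 (differ) -> 1
  row 29 [11101]: F1=1 F2=0 (differ) -> 1
  row 30 [11110]: F1=1 F2=1 -> 0
  row 31 [11111]: F1=1 F2=1 -> 0
Full result column, 8 rows per line (p,q fixed per line; r,s,t runs 000..111 left to right):
  rows 0-7 [p,q=00]: 11001100  (ones: 4)
  rows 8-15 [p,q=01]: 11001100  (ones: 4)
  rows 16-23 [p,q=10]: 11001100  (ones: 4)
  rows 24-31 [p,q=11]: 11001100  (ones: 4)
Disagreements = 4+4+4+4 = 16

16


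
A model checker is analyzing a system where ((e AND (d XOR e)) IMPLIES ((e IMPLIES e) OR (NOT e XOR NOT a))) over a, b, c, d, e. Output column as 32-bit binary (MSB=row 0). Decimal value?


Formula: ((e AND (d XOR e)) IMPLIES ((e IMPLIES e) OR (NOT e XOR NOT a))) over a, b, c, d, e (32 rows)
Evaluate each row (bits = a,b,c,d,e, MSB first):
  row 0 [00000]: ((0 AND (0 XOR 0)) IMPLIES ((0 IMPLIES 0) OR (NOT 0 XOR NOT 0))) -> 1
  row 1 [00001]: ((1 AND (0 XOR 1)) IMPLIES ((1 IMPLIES 1) OR (NOT 1 XOR NOT 0))) -> 1
  row 2 [00010]: ((0 AND (1 XOR 0)) IMPLIES ((0 IMPLIES 0) OR (NOT 0 XOR NOT 0))) -> 1
  row 3 [00011]: ((1 AND (1 XOR 1)) IMPLIES ((1 IMPLIES 1) OR (NOT 1 XOR NOT 0))) -> 1
  row 4 [00100]: ((0 AND (0 XOR 0)) IMPLIES ((0 IMPLIES 0) OR (NOT 0 XOR NOT 0))) -> 1
  row 5 [00101]: ((1 AND (0 XOR 1)) IMPLIES ((1 IMPLIES 1) OR (NOT 1 XOR NOT 0))) -> 1
  row 6 [00110]: ((0 AND (1 XOR 0)) IMPLIES ((0 IMPLIES 0) OR (NOT 0 XOR NOT 0))) -> 1
  row 7 [00111]: ((1 AND (1 XOR 1)) IMPLIES ((1 IMPLIES 1) OR (NOT 1 XOR NOT 0))) -> 1
  row 8 [01000]: ((0 AND (0 XOR 0)) IMPLIES ((0 IMPLIES 0) OR (NOT 0 XOR NOT 0))) -> 1
  row 9 [01001]: ((1 AND (0 XOR 1)) IMPLIES ((1 IMPLIES 1) OR (NOT 1 XOR NOT 0))) -> 1
  row 10 [01010]: ((0 AND (1 XOR 0)) IMPLIES ((0 IMPLIES 0) OR (NOT 0 XOR NOT 0))) -> 1
  row 11 [01011]: ((1 AND (1 XOR 1)) IMPLIES ((1 IMPLIES 1) OR (NOT 1 XOR NOT 0))) -> 1
  row 12 [01100]: ((0 AND (0 XOR 0)) IMPLIES ((0 IMPLIES 0) OR (NOT 0 XOR NOT 0))) -> 1
  row 13 [01101]: ((1 AND (0 XOR 1)) IMPLIES ((1 IMPLIES 1) OR (NOT 1 XOR NOT 0))) -> 1
  row 14 [01110]: ((0 AND (1 XOR 0)) IMPLIES ((0 IMPLIES 0) OR (NOT 0 XOR NOT 0))) -> 1
  row 15 [01111]: ((1 AND (1 XOR 1)) IMPLIES ((1 IMPLIES 1) OR (NOT 1 XOR NOT 0))) -> 1
  row 16 [10000]: ((0 AND (0 XOR 0)) IMPLIES ((0 IMPLIES 0) OR (NOT 0 XOR NOT 1))) -> 1
  row 17 [10001]: ((1 AND (0 XOR 1)) IMPLIES ((1 IMPLIES 1) OR (NOT 1 XOR NOT 1))) -> 1
  row 18 [10010]: ((0 AND (1 XOR 0)) IMPLIES ((0 IMPLIES 0) OR (NOT 0 XOR NOT 1))) -> 1
  row 19 [10011]: ((1 AND (1 XOR 1)) IMPLIES ((1 IMPLIES 1) OR (NOT 1 XOR NOT 1))) -> 1
  row 20 [10100]: ((0 AND (0 XOR 0)) IMPLIES ((0 IMPLIES 0) OR (NOT 0 XOR NOT 1))) -> 1
  row 21 [10101]: ((1 AND (0 XOR 1)) IMPLIES ((1 IMPLIES 1) OR (NOT 1 XOR NOT 1))) -> 1
  row 22 [10110]: ((0 AND (1 XOR 0)) IMPLIES ((0 IMPLIES 0) OR (NOT 0 XOR NOT 1))) -> 1
  row 23 [10111]: ((1 AND (1 XOR 1)) IMPLIES ((1 IMPLIES 1) OR (NOT 1 XOR NOT 1))) -> 1
  row 24 [11000]: ((0 AND (0 XOR 0)) IMPLIES ((0 IMPLIES 0) OR (NOT 0 XOR NOT 1))) -> 1
  row 25 [11001]: ((1 AND (0 XOR 1)) IMPLIES ((1 IMPLIES 1) OR (NOT 1 XOR NOT 1))) -> 1
  row 26 [11010]: ((0 AND (1 XOR 0)) IMPLIES ((0 IMPLIES 0) OR (NOT 0 XOR NOT 1))) -> 1
  row 27 [11011]: ((1 AND (1 XOR 1)) IMPLIES ((1 IMPLIES 1) OR (NOT 1 XOR NOT 1))) -> 1
  row 28 [11100]: ((0 AND (0 XOR 0)) IMPLIES ((0 IMPLIES 0) OR (NOT 0 XOR NOT 1))) -> 1
  row 29 [11101]: ((1 AND (0 XOR 1)) IMPLIES ((1 IMPLIES 1) OR (NOT 1 XOR NOT 1))) -> 1
  row 30 [11110]: ((0 AND (1 XOR 0)) IMPLIES ((0 IMPLIES 0) OR (NOT 0 XOR NOT 1))) -> 1
  row 31 [11111]: ((1 AND (1 XOR 1)) IMPLIES ((1 IMPLIES 1) OR (NOT 1 XOR NOT 1))) -> 1
Full result column, 4 rows per line (a,b,c fixed per line; d,e runs 00..11 left to right):
  rows 0-3 [a,b,c=000]: 1111  = hex F
  rows 4-7 [a,b,c=001]: 1111  = hex F
  rows 8-11 [a,b,c=010]: 1111  = hex F
  rows 12-15 [a,b,c=011]: 1111  = hex F
  rows 16-19 [a,b,c=100]: 1111  = hex F
  rows 20-23 [a,b,c=101]: 1111  = hex F
  rows 24-27 [a,b,c=110]: 1111  = hex F
  rows 28-31 [a,b,c=111]: 1111  = hex F
Output column (row 0 .. row 31) = 11111111111111111111111111111111
Output column grouped in 4s = 1111 1111 1111 1111 1111 1111 1111 1111 = 0xFFFFFFFF
Convert to decimal digit by digit (value = value*16 + digit):
  F -> 15
  15*16 + 15 (F) = 255
  255*16 + 15 (F) = 4095
  4095*16 + 15 (F) = 65535
  65535*16 + 15 (F) = 1048575
  1048575*16 + 15 (F) = 16777215
  16777215*16 + 15 (F) = 268435455
  268435455*16 + 15 (F) = 4294967295
Decimal = 4294967295

4294967295


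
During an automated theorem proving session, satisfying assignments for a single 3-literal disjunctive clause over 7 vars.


Step 1: Total=2^7=128
Step 2: Unsat when all 3 false: 2^4=16
Step 3: Sat=128-16=112

112


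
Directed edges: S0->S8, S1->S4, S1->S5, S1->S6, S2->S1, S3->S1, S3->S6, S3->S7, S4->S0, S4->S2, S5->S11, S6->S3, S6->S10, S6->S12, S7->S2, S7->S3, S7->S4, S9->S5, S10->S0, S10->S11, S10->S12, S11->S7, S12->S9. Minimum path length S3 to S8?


BFS layer-by-layer from S3:
  dist 0: {S3}
  dist 1: {S1, S6, S7}
  dist 2: {S2, S4, S5, S10, S12}
  dist 3: {S0, S9, S11}
  dist 4: {S8}
  -> S8 reached at distance 4
Shortest path length = 4

4


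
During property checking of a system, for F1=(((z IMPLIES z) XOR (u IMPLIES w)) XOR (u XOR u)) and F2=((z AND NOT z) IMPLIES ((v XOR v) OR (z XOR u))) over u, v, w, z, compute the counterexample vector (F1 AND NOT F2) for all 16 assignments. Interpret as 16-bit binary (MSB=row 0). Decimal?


F1 = (((z IMPLIES z) XOR (u IMPLIES w)) XOR (u XOR u))
F2 = ((z AND NOT z) IMPLIES ((v XOR v) OR (z XOR u)))
Counterexample to F1=>F2 is where F1=1 and F2=0.
Evaluate each row (bits = u,v,w,z, MSB first):
  row 0 [0000]: F1=0 F2=1 -> F1&~F2 -> 0
  row 1 [0001]: F1=0 F2=1 -> F1&~F2 -> 0
  row 2 [0010]: F1=0 F2=1 -> F1&~F2 -> 0
  row 3 [0011]: F1=0 F2=1 -> F1&~F2 -> 0
  row 4 [0100]: F1=0 F2=1 -> F1&~F2 -> 0
  row 5 [0101]: F1=0 F2=1 -> F1&~F2 -> 0
  row 6 [0110]: F1=0 F2=1 -> F1&~F2 -> 0
  row 7 [0111]: F1=0 F2=1 -> F1&~F2 -> 0
  row 8 [1000]: F1=1 F2=1 -> F1&~F2 -> 0
  row 9 [1001]: F1=1 F2=1 -> F1&~F2 -> 0
  row 10 [1010]: F1=0 F2=1 -> F1&~F2 -> 0
  row 11 [1011]: F1=0 F2=1 -> F1&~F2 -> 0
  row 12 [1100]: F1=1 F2=1 -> F1&~F2 -> 0
  row 13 [1101]: F1=1 F2=1 -> F1&~F2 -> 0
  row 14 [1110]: F1=0 F2=1 -> F1&~F2 -> 0
  row 15 [1111]: F1=0 F2=1 -> F1&~F2 -> 0
Full result column, 4 rows per line (u,v fixed per line; w,z runs 00..11 left to right):
  rows 0-3 [u,v=00]: 0000  = hex 0
  rows 4-7 [u,v=01]: 0000  = hex 0
  rows 8-11 [u,v=10]: 0000  = hex 0
  rows 12-15 [u,v=11]: 0000  = hex 0
Counterexample vector (row 0 .. row 15) = 0000000000000000
Output column grouped in 4s = 0000 0000 0000 0000 = 0x0000
Convert to decimal digit by digit (value = value*16 + digit):
  0 -> 0
  0*16 + 0 = 0
  0*16 + 0 = 0
  0*16 + 0 = 0
Decimal = 0

0


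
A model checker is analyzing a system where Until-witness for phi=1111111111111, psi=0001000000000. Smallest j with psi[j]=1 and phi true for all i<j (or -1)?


(phi U psi) at 0: need smallest j with psi[j]=1 and phi[i]=1 for all i in [0,j).
Scan from step 0:
  step 0: phi=1, psi=0 -> continue
  step 1: phi=1, psi=0 -> continue
  step 2: phi=1, psi=0 -> continue
  step 3: psi=1 and phi held for [0,3) -> witness found
Witness step = 3

3
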